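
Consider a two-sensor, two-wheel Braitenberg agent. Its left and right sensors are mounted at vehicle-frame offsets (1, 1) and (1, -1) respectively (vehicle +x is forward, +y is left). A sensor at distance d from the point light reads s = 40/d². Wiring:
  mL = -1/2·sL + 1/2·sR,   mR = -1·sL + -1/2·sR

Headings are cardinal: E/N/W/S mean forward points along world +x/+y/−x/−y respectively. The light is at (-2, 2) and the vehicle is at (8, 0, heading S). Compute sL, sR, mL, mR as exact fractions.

4/13 4/9 8/117 -62/117

left sensor world pos  = (9, -1); dL² = 130
right sensor world pos = (7, -1); dR² = 90
sL = 40/130 = 4/13
sR = 40/90 = 4/9
mL = -1/2·sL + 1/2·sR = 8/117
mR = -1·sL + -1/2·sR = -62/117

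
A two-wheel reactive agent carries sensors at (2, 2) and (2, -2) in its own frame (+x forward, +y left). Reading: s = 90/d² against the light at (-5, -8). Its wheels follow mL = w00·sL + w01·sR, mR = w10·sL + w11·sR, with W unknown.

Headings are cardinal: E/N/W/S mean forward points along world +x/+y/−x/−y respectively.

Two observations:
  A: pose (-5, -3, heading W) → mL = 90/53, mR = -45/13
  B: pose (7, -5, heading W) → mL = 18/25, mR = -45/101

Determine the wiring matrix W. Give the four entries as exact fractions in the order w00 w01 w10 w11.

0 1 -1/2 0

obs A: pose=(-5,-3,W) → sL=90/13, sR=90/53, mL=90/53, mR=-45/13
obs B: pose=(7,-5,W) → sL=90/101, sR=18/25, mL=18/25, mR=-45/101
sensor matrix S = [[90/13, 90/53], [90/101, 18/25]]; det S = 1207872/347945
solve [mL_A; mL_B] = S·[w00; w01] and [mR_A; mR_B] = S·[w10; w11]:
  w00 = 0, w01 = 1, w10 = -1/2, w11 = 0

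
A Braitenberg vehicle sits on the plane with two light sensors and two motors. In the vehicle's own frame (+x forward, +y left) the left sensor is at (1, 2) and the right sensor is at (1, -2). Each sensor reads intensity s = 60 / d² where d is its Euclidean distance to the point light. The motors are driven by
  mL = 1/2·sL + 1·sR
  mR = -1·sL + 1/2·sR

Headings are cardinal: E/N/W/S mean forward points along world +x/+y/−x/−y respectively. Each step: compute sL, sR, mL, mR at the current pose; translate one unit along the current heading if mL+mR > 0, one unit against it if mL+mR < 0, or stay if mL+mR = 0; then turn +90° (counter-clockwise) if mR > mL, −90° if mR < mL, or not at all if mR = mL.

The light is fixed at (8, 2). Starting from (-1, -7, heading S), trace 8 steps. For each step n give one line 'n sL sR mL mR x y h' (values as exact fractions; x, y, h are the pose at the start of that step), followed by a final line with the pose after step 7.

n=0: pose=(-1,-7,S); sL=60/149, sR=60/221; mL=15570/32929, mR=-8790/32929; mL+mR=6780/32929 → advance +1; mR−mL=-24360/32929 → turn -1·90°
n=1: pose=(-1,-8,W); sL=15/61, sR=15/41; mL=2445/5002, mR=-315/5002; mL+mR=1065/2501 → advance +1; mR−mL=-1380/2501 → turn -1·90°
n=2: pose=(-2,-8,N); sL=4/15, sR=12/29; mL=238/435, mR=-26/435; mL+mR=212/435 → advance +1; mR−mL=-88/145 → turn -1·90°
n=3: pose=(-2,-7,E); sL=6/13, sR=30/101; mL=693/1313, mR=-411/1313; mL+mR=282/1313 → advance +1; mR−mL=-1104/1313 → turn -1·90°
n=4: pose=(-1,-7,S); sL=60/149, sR=60/221; mL=15570/32929, mR=-8790/32929; mL+mR=6780/32929 → advance +1; mR−mL=-24360/32929 → turn -1·90°
n=5: pose=(-1,-8,W); sL=15/61, sR=15/41; mL=2445/5002, mR=-315/5002; mL+mR=1065/2501 → advance +1; mR−mL=-1380/2501 → turn -1·90°
n=6: pose=(-2,-8,N); sL=4/15, sR=12/29; mL=238/435, mR=-26/435; mL+mR=212/435 → advance +1; mR−mL=-88/145 → turn -1·90°
n=7: pose=(-2,-7,E); sL=6/13, sR=30/101; mL=693/1313, mR=-411/1313; mL+mR=282/1313 → advance +1; mR−mL=-1104/1313 → turn -1·90°

0 60/149 60/221 15570/32929 -8790/32929 -1 -7 S
1 15/61 15/41 2445/5002 -315/5002 -1 -8 W
2 4/15 12/29 238/435 -26/435 -2 -8 N
3 6/13 30/101 693/1313 -411/1313 -2 -7 E
4 60/149 60/221 15570/32929 -8790/32929 -1 -7 S
5 15/61 15/41 2445/5002 -315/5002 -1 -8 W
6 4/15 12/29 238/435 -26/435 -2 -8 N
7 6/13 30/101 693/1313 -411/1313 -2 -7 E
final -1 -7 S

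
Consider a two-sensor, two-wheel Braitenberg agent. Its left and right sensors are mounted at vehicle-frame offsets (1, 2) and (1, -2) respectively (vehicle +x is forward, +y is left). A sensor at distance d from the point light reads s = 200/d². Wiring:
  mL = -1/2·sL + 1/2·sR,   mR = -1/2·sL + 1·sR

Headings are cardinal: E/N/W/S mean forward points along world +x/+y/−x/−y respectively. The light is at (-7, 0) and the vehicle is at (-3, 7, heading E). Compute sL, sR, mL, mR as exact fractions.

100/53 4 56/53 162/53

left sensor world pos  = (-2, 9); dL² = 106
right sensor world pos = (-2, 5); dR² = 50
sL = 200/106 = 100/53
sR = 200/50 = 4
mL = -1/2·sL + 1/2·sR = 56/53
mR = -1/2·sL + 1·sR = 162/53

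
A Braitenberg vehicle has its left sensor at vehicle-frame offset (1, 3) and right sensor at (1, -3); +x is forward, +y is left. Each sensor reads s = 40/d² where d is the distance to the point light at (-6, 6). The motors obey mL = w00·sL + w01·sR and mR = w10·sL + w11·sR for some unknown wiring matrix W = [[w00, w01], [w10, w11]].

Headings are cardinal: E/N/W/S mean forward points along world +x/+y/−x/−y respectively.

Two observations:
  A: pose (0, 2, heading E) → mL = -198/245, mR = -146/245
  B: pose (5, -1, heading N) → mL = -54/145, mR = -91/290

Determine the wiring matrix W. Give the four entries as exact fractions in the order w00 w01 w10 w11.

-1/2 -1 -1 1/2

obs A: pose=(0,2,E) → sL=4/5, sR=20/49, mL=-198/245, mR=-146/245
obs B: pose=(5,-1,N) → sL=2/5, sR=5/29, mL=-54/145, mR=-91/290
sensor matrix S = [[4/5, 20/49], [2/5, 5/29]]; det S = -36/1421
solve [mL_A; mL_B] = S·[w00; w01] and [mR_A; mR_B] = S·[w10; w11]:
  w00 = -1/2, w01 = -1, w10 = -1, w11 = 1/2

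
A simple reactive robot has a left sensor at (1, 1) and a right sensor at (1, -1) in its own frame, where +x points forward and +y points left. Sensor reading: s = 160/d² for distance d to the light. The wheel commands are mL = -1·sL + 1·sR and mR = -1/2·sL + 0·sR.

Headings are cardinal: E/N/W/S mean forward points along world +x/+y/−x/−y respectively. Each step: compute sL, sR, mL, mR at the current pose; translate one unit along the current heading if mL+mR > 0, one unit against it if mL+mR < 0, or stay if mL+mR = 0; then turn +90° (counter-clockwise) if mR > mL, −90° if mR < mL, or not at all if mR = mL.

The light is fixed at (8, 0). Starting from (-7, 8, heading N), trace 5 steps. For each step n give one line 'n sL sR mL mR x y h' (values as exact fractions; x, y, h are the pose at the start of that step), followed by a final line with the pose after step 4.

n=0: pose=(-7,8,N); sL=160/337, sR=160/277; mL=9600/93349, mR=-80/337; mL+mR=-12560/93349 → advance -1; mR−mL=-31760/93349 → turn -1·90°
n=1: pose=(-7,7,E); sL=8/13, sR=20/29; mL=28/377, mR=-4/13; mL+mR=-88/377 → advance -1; mR−mL=-144/377 → turn -1·90°
n=2: pose=(-8,7,S); sL=160/261, sR=32/65; mL=-2048/16965, mR=-80/261; mL+mR=-2416/5655 → advance -1; mR−mL=-3152/16965 → turn -1·90°
n=3: pose=(-8,8,W); sL=80/169, sR=16/37; mL=-256/6253, mR=-40/169; mL+mR=-1736/6253 → advance -1; mR−mL=-1224/6253 → turn -1·90°
n=4: pose=(-7,8,N); sL=160/337, sR=160/277; mL=9600/93349, mR=-80/337; mL+mR=-12560/93349 → advance -1; mR−mL=-31760/93349 → turn -1·90°

0 160/337 160/277 9600/93349 -80/337 -7 8 N
1 8/13 20/29 28/377 -4/13 -7 7 E
2 160/261 32/65 -2048/16965 -80/261 -8 7 S
3 80/169 16/37 -256/6253 -40/169 -8 8 W
4 160/337 160/277 9600/93349 -80/337 -7 8 N
final -7 7 E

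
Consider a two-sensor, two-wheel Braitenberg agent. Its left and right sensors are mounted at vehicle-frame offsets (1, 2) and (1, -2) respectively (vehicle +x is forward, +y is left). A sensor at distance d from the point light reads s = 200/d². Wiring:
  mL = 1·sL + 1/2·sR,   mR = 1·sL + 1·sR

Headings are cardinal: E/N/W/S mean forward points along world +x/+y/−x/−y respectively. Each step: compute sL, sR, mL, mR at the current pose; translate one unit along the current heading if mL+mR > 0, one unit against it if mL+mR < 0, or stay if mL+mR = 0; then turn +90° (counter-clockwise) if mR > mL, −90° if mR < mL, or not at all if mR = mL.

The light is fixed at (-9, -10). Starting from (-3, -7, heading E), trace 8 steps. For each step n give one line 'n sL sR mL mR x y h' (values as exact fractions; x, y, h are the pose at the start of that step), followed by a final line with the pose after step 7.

0 100/37 4 174/37 248/37 -3 -7 E
1 200/41 200/97 23500/3977 27600/3977 -2 -7 N
2 5 25/9 115/18 70/9 -2 -6 W
3 200/73 8 492/73 784/73 -3 -6 S
4 100/37 4 174/37 248/37 -3 -7 E
5 200/41 200/97 23500/3977 27600/3977 -2 -7 N
6 5 25/9 115/18 70/9 -2 -6 W
7 200/73 8 492/73 784/73 -3 -6 S
final -3 -7 E

n=0: pose=(-3,-7,E); sL=100/37, sR=4; mL=174/37, mR=248/37; mL+mR=422/37 → advance +1; mR−mL=2 → turn +1·90°
n=1: pose=(-2,-7,N); sL=200/41, sR=200/97; mL=23500/3977, mR=27600/3977; mL+mR=51100/3977 → advance +1; mR−mL=100/97 → turn +1·90°
n=2: pose=(-2,-6,W); sL=5, sR=25/9; mL=115/18, mR=70/9; mL+mR=85/6 → advance +1; mR−mL=25/18 → turn +1·90°
n=3: pose=(-3,-6,S); sL=200/73, sR=8; mL=492/73, mR=784/73; mL+mR=1276/73 → advance +1; mR−mL=4 → turn +1·90°
n=4: pose=(-3,-7,E); sL=100/37, sR=4; mL=174/37, mR=248/37; mL+mR=422/37 → advance +1; mR−mL=2 → turn +1·90°
n=5: pose=(-2,-7,N); sL=200/41, sR=200/97; mL=23500/3977, mR=27600/3977; mL+mR=51100/3977 → advance +1; mR−mL=100/97 → turn +1·90°
n=6: pose=(-2,-6,W); sL=5, sR=25/9; mL=115/18, mR=70/9; mL+mR=85/6 → advance +1; mR−mL=25/18 → turn +1·90°
n=7: pose=(-3,-6,S); sL=200/73, sR=8; mL=492/73, mR=784/73; mL+mR=1276/73 → advance +1; mR−mL=4 → turn +1·90°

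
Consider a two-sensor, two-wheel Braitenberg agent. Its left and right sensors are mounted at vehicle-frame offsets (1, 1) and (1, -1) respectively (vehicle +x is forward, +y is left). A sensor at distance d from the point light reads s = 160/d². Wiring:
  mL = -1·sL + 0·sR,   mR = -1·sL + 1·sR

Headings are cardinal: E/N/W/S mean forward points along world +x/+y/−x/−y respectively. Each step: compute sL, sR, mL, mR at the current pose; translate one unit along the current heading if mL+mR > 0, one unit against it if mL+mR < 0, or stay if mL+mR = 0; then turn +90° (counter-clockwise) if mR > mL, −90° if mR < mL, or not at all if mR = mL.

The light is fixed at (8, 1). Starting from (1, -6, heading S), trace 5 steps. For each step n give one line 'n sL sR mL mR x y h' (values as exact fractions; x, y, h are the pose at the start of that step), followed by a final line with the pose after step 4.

n=0: pose=(1,-6,S); sL=8/5, sR=5/4; mL=-8/5, mR=-7/20; mL+mR=-39/20 → advance -1; mR−mL=5/4 → turn +1·90°
n=1: pose=(1,-5,E); sL=160/61, sR=32/17; mL=-160/61, mR=-768/1037; mL+mR=-3488/1037 → advance -1; mR−mL=32/17 → turn +1·90°
n=2: pose=(0,-5,N); sL=80/53, sR=80/37; mL=-80/53, mR=1280/1961; mL+mR=-1680/1961 → advance -1; mR−mL=80/37 → turn +1·90°
n=3: pose=(0,-6,W); sL=32/29, sR=160/117; mL=-32/29, mR=896/3393; mL+mR=-2848/3393 → advance -1; mR−mL=160/117 → turn +1·90°
n=4: pose=(1,-6,S); sL=8/5, sR=5/4; mL=-8/5, mR=-7/20; mL+mR=-39/20 → advance -1; mR−mL=5/4 → turn +1·90°

0 8/5 5/4 -8/5 -7/20 1 -6 S
1 160/61 32/17 -160/61 -768/1037 1 -5 E
2 80/53 80/37 -80/53 1280/1961 0 -5 N
3 32/29 160/117 -32/29 896/3393 0 -6 W
4 8/5 5/4 -8/5 -7/20 1 -6 S
final 1 -5 E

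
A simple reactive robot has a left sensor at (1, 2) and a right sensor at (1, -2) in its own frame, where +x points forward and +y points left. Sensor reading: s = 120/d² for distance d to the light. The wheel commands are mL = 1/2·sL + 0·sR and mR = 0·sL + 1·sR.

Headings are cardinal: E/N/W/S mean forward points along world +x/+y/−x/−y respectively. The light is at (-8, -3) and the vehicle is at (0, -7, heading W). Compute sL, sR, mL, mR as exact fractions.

24/17 120/53 12/17 120/53

left sensor world pos  = (-1, -9); dL² = 85
right sensor world pos = (-1, -5); dR² = 53
sL = 120/85 = 24/17
sR = 120/53 = 120/53
mL = 1/2·sL + 0·sR = 12/17
mR = 0·sL + 1·sR = 120/53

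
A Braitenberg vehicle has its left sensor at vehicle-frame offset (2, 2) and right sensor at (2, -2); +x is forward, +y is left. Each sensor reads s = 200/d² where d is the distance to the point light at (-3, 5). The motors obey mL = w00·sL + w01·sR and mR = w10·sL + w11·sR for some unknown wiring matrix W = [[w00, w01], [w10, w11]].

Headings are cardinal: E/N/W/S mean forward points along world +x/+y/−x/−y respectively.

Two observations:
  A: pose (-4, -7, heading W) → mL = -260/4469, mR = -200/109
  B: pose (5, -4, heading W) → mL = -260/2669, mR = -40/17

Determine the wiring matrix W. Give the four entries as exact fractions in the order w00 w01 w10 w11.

-1 1/2 0 -1

obs A: pose=(-4,-7,W) → sL=40/41, sR=200/109, mL=-260/4469, mR=-200/109
obs B: pose=(5,-4,W) → sL=200/157, sR=40/17, mL=-260/2669, mR=-40/17
sensor matrix S = [[40/41, 200/109], [200/157, 40/17]]; det S = -499200/11927761
solve [mL_A; mL_B] = S·[w00; w01] and [mR_A; mR_B] = S·[w10; w11]:
  w00 = -1, w01 = 1/2, w10 = 0, w11 = -1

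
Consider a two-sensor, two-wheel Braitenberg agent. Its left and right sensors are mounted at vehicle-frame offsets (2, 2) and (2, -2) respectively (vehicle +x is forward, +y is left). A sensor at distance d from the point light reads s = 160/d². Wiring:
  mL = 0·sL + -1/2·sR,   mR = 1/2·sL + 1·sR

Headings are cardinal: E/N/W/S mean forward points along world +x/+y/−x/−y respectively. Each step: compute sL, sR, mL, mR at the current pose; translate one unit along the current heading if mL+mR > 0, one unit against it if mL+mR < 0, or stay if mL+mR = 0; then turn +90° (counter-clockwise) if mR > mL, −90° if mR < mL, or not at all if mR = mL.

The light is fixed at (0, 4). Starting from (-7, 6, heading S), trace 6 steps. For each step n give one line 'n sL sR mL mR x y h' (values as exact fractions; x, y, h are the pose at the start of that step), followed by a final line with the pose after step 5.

0 32/5 160/81 -80/81 2096/405 -7 6 S
1 80/17 80/13 -40/13 1880/221 -7 5 E
2 160/73 32/5 -16/5 2736/365 -6 5 N
3 5/2 2 -1 13/4 -6 6 W
4 32/5 160/81 -80/81 2096/405 -7 6 S
5 80/17 80/13 -40/13 1880/221 -7 5 E
final -6 5 N

n=0: pose=(-7,6,S); sL=32/5, sR=160/81; mL=-80/81, mR=2096/405; mL+mR=1696/405 → advance +1; mR−mL=832/135 → turn +1·90°
n=1: pose=(-7,5,E); sL=80/17, sR=80/13; mL=-40/13, mR=1880/221; mL+mR=1200/221 → advance +1; mR−mL=2560/221 → turn +1·90°
n=2: pose=(-6,5,N); sL=160/73, sR=32/5; mL=-16/5, mR=2736/365; mL+mR=1568/365 → advance +1; mR−mL=3904/365 → turn +1·90°
n=3: pose=(-6,6,W); sL=5/2, sR=2; mL=-1, mR=13/4; mL+mR=9/4 → advance +1; mR−mL=17/4 → turn +1·90°
n=4: pose=(-7,6,S); sL=32/5, sR=160/81; mL=-80/81, mR=2096/405; mL+mR=1696/405 → advance +1; mR−mL=832/135 → turn +1·90°
n=5: pose=(-7,5,E); sL=80/17, sR=80/13; mL=-40/13, mR=1880/221; mL+mR=1200/221 → advance +1; mR−mL=2560/221 → turn +1·90°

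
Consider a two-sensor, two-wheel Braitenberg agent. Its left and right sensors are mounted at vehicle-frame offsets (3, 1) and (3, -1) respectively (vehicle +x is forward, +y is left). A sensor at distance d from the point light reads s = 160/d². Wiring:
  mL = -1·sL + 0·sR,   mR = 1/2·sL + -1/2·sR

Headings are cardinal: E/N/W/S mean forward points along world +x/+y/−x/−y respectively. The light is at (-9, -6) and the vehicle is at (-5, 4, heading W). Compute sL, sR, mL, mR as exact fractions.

80/41 80/61 -80/41 800/2501

left sensor world pos  = (-8, 3); dL² = 82
right sensor world pos = (-8, 5); dR² = 122
sL = 160/82 = 80/41
sR = 160/122 = 80/61
mL = -1·sL + 0·sR = -80/41
mR = 1/2·sL + -1/2·sR = 800/2501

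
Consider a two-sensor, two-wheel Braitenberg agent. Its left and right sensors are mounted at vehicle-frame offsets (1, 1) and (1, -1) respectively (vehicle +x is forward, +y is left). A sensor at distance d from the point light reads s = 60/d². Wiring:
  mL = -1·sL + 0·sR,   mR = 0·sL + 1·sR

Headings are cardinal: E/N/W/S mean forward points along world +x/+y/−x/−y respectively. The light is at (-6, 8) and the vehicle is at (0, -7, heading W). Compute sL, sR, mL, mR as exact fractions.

60/281 60/221 -60/281 60/221

left sensor world pos  = (-1, -8); dL² = 281
right sensor world pos = (-1, -6); dR² = 221
sL = 60/281 = 60/281
sR = 60/221 = 60/221
mL = -1·sL + 0·sR = -60/281
mR = 0·sL + 1·sR = 60/221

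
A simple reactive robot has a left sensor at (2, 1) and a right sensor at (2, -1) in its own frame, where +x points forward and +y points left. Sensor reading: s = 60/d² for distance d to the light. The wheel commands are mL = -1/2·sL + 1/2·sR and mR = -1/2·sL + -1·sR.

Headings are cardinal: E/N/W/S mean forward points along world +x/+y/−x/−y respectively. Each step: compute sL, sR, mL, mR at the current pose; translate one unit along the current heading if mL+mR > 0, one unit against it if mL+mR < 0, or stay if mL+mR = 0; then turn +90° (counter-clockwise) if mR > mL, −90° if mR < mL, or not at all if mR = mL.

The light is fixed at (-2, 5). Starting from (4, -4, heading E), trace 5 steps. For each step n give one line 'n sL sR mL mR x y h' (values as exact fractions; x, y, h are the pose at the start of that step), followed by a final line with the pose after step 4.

n=0: pose=(4,-4,E); sL=15/32, sR=15/41; mL=-135/2624, mR=-1575/2624; mL+mR=-855/1312 → advance -1; mR−mL=-45/82 → turn -1·90°
n=1: pose=(3,-4,S); sL=60/157, sR=60/137; mL=600/21509, mR=-13530/21509; mL+mR=-12930/21509 → advance -1; mR−mL=-90/137 → turn -1·90°
n=2: pose=(3,-3,W); sL=2/3, sR=30/29; mL=16/87, mR=-119/87; mL+mR=-103/87 → advance -1; mR−mL=-45/29 → turn -1·90°
n=3: pose=(4,-3,N); sL=60/61, sR=12/17; mL=-144/1037, mR=-1242/1037; mL+mR=-1386/1037 → advance -1; mR−mL=-18/17 → turn -1·90°
n=4: pose=(4,-4,E); sL=15/32, sR=15/41; mL=-135/2624, mR=-1575/2624; mL+mR=-855/1312 → advance -1; mR−mL=-45/82 → turn -1·90°

0 15/32 15/41 -135/2624 -1575/2624 4 -4 E
1 60/157 60/137 600/21509 -13530/21509 3 -4 S
2 2/3 30/29 16/87 -119/87 3 -3 W
3 60/61 12/17 -144/1037 -1242/1037 4 -3 N
4 15/32 15/41 -135/2624 -1575/2624 4 -4 E
final 3 -4 S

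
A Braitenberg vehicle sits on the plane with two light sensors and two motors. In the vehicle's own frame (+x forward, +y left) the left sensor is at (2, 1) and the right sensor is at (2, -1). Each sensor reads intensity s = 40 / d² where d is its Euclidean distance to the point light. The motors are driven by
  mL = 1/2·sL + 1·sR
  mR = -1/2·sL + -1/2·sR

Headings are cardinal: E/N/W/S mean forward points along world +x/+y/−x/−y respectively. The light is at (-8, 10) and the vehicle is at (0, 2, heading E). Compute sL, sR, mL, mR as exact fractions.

40/149 40/181 9580/26969 -6600/26969

left sensor world pos  = (2, 3); dL² = 149
right sensor world pos = (2, 1); dR² = 181
sL = 40/149 = 40/149
sR = 40/181 = 40/181
mL = 1/2·sL + 1·sR = 9580/26969
mR = -1/2·sL + -1/2·sR = -6600/26969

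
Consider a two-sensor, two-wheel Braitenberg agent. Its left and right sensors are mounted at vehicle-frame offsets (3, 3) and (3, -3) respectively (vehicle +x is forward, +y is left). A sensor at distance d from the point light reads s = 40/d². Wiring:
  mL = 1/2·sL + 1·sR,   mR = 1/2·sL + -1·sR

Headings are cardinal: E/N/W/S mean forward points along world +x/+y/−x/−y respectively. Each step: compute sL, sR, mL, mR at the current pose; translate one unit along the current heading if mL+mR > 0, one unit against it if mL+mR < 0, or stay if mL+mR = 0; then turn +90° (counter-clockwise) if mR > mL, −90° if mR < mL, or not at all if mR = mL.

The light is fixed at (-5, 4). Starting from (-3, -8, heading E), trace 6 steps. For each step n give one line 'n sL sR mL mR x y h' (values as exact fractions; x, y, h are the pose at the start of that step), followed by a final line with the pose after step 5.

0 20/53 4/25 462/1325 38/1325 -3 -8 E
1 40/261 8/45 332/1305 -44/435 -2 -8 S
2 5/32 2/5 153/320 -103/320 -2 -9 W
3 40/101 8/25 1308/2525 -308/2525 -3 -9 N
4 20/53 4/25 462/1325 38/1325 -3 -8 E
5 40/261 8/45 332/1305 -44/435 -2 -8 S
final -2 -9 W

n=0: pose=(-3,-8,E); sL=20/53, sR=4/25; mL=462/1325, mR=38/1325; mL+mR=20/53 → advance +1; mR−mL=-8/25 → turn -1·90°
n=1: pose=(-2,-8,S); sL=40/261, sR=8/45; mL=332/1305, mR=-44/435; mL+mR=40/261 → advance +1; mR−mL=-16/45 → turn -1·90°
n=2: pose=(-2,-9,W); sL=5/32, sR=2/5; mL=153/320, mR=-103/320; mL+mR=5/32 → advance +1; mR−mL=-4/5 → turn -1·90°
n=3: pose=(-3,-9,N); sL=40/101, sR=8/25; mL=1308/2525, mR=-308/2525; mL+mR=40/101 → advance +1; mR−mL=-16/25 → turn -1·90°
n=4: pose=(-3,-8,E); sL=20/53, sR=4/25; mL=462/1325, mR=38/1325; mL+mR=20/53 → advance +1; mR−mL=-8/25 → turn -1·90°
n=5: pose=(-2,-8,S); sL=40/261, sR=8/45; mL=332/1305, mR=-44/435; mL+mR=40/261 → advance +1; mR−mL=-16/45 → turn -1·90°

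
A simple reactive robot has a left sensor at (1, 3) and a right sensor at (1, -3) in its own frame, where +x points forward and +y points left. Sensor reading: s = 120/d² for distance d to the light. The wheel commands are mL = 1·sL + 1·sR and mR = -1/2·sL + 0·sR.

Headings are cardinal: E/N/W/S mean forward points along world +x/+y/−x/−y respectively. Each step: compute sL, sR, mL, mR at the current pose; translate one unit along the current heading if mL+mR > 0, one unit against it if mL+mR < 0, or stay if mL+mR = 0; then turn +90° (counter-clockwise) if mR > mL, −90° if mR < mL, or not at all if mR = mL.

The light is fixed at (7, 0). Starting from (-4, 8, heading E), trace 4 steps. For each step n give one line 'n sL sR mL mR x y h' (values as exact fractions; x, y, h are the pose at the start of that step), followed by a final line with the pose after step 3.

0 120/221 24/25 8304/5525 -60/221 -4 8 E
1 60/49 60/109 9480/5341 -30/49 -3 8 S
2 120/137 120/221 42960/30277 -60/137 -3 7 W
3 6/13 15/16 291/208 -3/13 -4 7 N
final -4 8 E

n=0: pose=(-4,8,E); sL=120/221, sR=24/25; mL=8304/5525, mR=-60/221; mL+mR=6804/5525 → advance +1; mR−mL=-9804/5525 → turn -1·90°
n=1: pose=(-3,8,S); sL=60/49, sR=60/109; mL=9480/5341, mR=-30/49; mL+mR=6210/5341 → advance +1; mR−mL=-12750/5341 → turn -1·90°
n=2: pose=(-3,7,W); sL=120/137, sR=120/221; mL=42960/30277, mR=-60/137; mL+mR=29700/30277 → advance +1; mR−mL=-56220/30277 → turn -1·90°
n=3: pose=(-4,7,N); sL=6/13, sR=15/16; mL=291/208, mR=-3/13; mL+mR=243/208 → advance +1; mR−mL=-339/208 → turn -1·90°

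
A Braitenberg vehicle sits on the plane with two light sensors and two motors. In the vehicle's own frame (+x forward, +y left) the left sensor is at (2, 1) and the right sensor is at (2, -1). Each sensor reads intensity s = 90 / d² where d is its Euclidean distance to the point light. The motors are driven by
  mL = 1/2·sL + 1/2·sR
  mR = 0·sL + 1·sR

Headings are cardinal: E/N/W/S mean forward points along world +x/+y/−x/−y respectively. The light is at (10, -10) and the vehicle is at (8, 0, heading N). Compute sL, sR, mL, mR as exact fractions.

left sensor world pos  = (7, 2); dL² = 153
right sensor world pos = (9, 2); dR² = 145
sL = 90/153 = 10/17
sR = 90/145 = 18/29
mL = 1/2·sL + 1/2·sR = 298/493
mR = 0·sL + 1·sR = 18/29

10/17 18/29 298/493 18/29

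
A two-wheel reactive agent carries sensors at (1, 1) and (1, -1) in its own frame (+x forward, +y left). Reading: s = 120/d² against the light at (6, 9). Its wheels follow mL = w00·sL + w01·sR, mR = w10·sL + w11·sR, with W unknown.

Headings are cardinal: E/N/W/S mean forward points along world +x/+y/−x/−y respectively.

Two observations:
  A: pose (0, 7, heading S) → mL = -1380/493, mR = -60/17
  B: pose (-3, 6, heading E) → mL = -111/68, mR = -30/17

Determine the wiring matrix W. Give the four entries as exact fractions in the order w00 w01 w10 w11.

obs A: pose=(0,7,S) → sL=60/17, sR=60/29, mL=-1380/493, mR=-60/17
obs B: pose=(-3,6,E) → sL=30/17, sR=3/2, mL=-111/68, mR=-30/17
sensor matrix S = [[60/17, 60/29], [30/17, 3/2]]; det S = 810/493
solve [mL_A; mL_B] = S·[w00; w01] and [mR_A; mR_B] = S·[w10; w11]:
  w00 = -1/2, w01 = -1/2, w10 = -1, w11 = 0

-1/2 -1/2 -1 0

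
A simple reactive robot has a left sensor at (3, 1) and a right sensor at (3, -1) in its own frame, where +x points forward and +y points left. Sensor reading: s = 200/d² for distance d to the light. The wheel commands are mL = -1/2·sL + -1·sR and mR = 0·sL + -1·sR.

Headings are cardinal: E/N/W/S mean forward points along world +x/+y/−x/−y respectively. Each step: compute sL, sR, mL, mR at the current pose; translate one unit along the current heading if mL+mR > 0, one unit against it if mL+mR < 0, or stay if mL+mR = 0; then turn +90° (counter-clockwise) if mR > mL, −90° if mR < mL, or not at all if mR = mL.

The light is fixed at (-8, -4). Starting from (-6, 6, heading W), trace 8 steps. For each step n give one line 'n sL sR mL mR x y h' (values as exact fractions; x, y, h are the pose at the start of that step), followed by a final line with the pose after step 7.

n=0: pose=(-6,6,W); sL=100/41, sR=100/61; mL=-7150/2501, mR=-100/61; mL+mR=-11250/2501 → advance -1; mR−mL=50/41 → turn +1·90°
n=1: pose=(-5,6,S); sL=40/13, sR=200/53; mL=-3660/689, mR=-200/53; mL+mR=-6260/689 → advance -1; mR−mL=20/13 → turn +1·90°
n=2: pose=(-5,7,E); sL=10/9, sR=25/17; mL=-310/153, mR=-25/17; mL+mR=-535/153 → advance -1; mR−mL=5/9 → turn +1·90°
n=3: pose=(-6,7,N); sL=200/197, sR=40/41; mL=-11980/8077, mR=-40/41; mL+mR=-19860/8077 → advance -1; mR−mL=100/197 → turn +1·90°
n=4: pose=(-6,6,W); sL=100/41, sR=100/61; mL=-7150/2501, mR=-100/61; mL+mR=-11250/2501 → advance -1; mR−mL=50/41 → turn +1·90°
n=5: pose=(-5,6,S); sL=40/13, sR=200/53; mL=-3660/689, mR=-200/53; mL+mR=-6260/689 → advance -1; mR−mL=20/13 → turn +1·90°
n=6: pose=(-5,7,E); sL=10/9, sR=25/17; mL=-310/153, mR=-25/17; mL+mR=-535/153 → advance -1; mR−mL=5/9 → turn +1·90°
n=7: pose=(-6,7,N); sL=200/197, sR=40/41; mL=-11980/8077, mR=-40/41; mL+mR=-19860/8077 → advance -1; mR−mL=100/197 → turn +1·90°

0 100/41 100/61 -7150/2501 -100/61 -6 6 W
1 40/13 200/53 -3660/689 -200/53 -5 6 S
2 10/9 25/17 -310/153 -25/17 -5 7 E
3 200/197 40/41 -11980/8077 -40/41 -6 7 N
4 100/41 100/61 -7150/2501 -100/61 -6 6 W
5 40/13 200/53 -3660/689 -200/53 -5 6 S
6 10/9 25/17 -310/153 -25/17 -5 7 E
7 200/197 40/41 -11980/8077 -40/41 -6 7 N
final -6 6 W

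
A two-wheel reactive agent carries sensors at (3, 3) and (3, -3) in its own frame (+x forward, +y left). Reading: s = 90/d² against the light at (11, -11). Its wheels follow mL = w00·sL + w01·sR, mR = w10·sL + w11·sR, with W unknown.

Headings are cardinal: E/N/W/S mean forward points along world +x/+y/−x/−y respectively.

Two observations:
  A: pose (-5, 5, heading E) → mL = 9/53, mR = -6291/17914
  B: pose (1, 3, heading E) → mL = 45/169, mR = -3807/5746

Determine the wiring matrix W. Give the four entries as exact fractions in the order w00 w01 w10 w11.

obs A: pose=(-5,5,E) → sL=9/53, sR=45/169, mL=9/53, mR=-6291/17914
obs B: pose=(1,3,E) → sL=45/169, sR=9/17, mL=45/169, mR=-3807/5746
sensor matrix S = [[9/53, 45/169], [45/169, 9/17]]; det S = 488916/25733461
solve [mL_A; mL_B] = S·[w00; w01] and [mR_A; mR_B] = S·[w10; w11]:
  w00 = 1, w01 = 0, w10 = -1/2, w11 = -1

1 0 -1/2 -1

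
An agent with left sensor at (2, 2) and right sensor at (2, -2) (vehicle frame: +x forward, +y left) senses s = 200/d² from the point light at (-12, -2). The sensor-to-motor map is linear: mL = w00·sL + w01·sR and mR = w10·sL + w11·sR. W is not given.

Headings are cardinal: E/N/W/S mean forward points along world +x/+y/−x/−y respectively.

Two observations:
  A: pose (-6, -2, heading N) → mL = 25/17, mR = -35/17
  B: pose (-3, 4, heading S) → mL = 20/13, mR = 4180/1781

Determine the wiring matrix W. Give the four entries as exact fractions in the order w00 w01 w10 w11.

obs A: pose=(-6,-2,N) → sL=10, sR=50/17, mL=25/17, mR=-35/17
obs B: pose=(-3,4,S) → sL=200/137, sR=40/13, mL=20/13, mR=4180/1781
sensor matrix S = [[10, 50/17], [200/137, 40/13]]; det S = 801600/30277
solve [mL_A; mL_B] = S·[w00; w01] and [mR_A; mR_B] = S·[w10; w11]:
  w00 = 0, w01 = 1/2, w10 = -1/2, w11 = 1

0 1/2 -1/2 1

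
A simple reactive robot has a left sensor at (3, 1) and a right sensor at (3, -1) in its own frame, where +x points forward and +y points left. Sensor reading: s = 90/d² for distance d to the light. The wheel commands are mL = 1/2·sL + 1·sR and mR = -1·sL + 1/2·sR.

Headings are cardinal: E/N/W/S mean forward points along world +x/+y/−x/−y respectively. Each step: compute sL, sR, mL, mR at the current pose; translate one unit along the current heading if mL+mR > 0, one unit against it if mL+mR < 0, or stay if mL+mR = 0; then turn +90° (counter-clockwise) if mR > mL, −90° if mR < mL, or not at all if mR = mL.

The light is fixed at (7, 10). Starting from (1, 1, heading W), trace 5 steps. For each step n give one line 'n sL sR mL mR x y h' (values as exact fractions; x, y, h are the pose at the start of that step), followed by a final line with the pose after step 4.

0 90/181 18/29 4563/5249 -981/5249 1 1 W
1 9/10 5/4 17/10 -11/40 0 1 N
2 18/13 90/97 2043/1261 -1161/1261 0 2 E
3 45/73 9/17 2079/2482 -873/2482 1 2 S
4 90/181 18/29 4563/5249 -981/5249 1 1 W
final 0 1 N

n=0: pose=(1,1,W); sL=90/181, sR=18/29; mL=4563/5249, mR=-981/5249; mL+mR=3582/5249 → advance +1; mR−mL=-5544/5249 → turn -1·90°
n=1: pose=(0,1,N); sL=9/10, sR=5/4; mL=17/10, mR=-11/40; mL+mR=57/40 → advance +1; mR−mL=-79/40 → turn -1·90°
n=2: pose=(0,2,E); sL=18/13, sR=90/97; mL=2043/1261, mR=-1161/1261; mL+mR=882/1261 → advance +1; mR−mL=-3204/1261 → turn -1·90°
n=3: pose=(1,2,S); sL=45/73, sR=9/17; mL=2079/2482, mR=-873/2482; mL+mR=603/1241 → advance +1; mR−mL=-1476/1241 → turn -1·90°
n=4: pose=(1,1,W); sL=90/181, sR=18/29; mL=4563/5249, mR=-981/5249; mL+mR=3582/5249 → advance +1; mR−mL=-5544/5249 → turn -1·90°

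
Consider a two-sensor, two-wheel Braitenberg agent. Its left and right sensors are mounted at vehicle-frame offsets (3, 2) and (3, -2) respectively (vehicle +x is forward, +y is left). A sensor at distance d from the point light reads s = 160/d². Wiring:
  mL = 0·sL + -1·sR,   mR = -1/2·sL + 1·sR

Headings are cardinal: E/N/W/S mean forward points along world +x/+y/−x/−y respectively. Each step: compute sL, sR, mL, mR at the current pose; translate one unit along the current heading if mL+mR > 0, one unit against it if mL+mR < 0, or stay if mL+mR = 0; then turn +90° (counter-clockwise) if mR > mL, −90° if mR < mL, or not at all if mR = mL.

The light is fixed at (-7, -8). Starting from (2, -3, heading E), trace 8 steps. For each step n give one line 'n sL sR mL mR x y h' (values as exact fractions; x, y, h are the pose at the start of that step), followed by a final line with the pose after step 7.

0 160/193 160/153 -160/153 18640/29529 2 -3 E
1 8/5 40/41 -40/41 36/205 1 -3 N
2 160/29 160/61 -160/61 -240/1769 1 -4 W
3 80/61 16/5 -16/5 776/305 2 -4 S
4 160/193 160/153 -160/153 18640/29529 2 -3 E
5 8/5 40/41 -40/41 36/205 1 -3 N
6 160/29 160/61 -160/61 -240/1769 1 -4 W
7 80/61 16/5 -16/5 776/305 2 -4 S
final 2 -3 E

n=0: pose=(2,-3,E); sL=160/193, sR=160/153; mL=-160/153, mR=18640/29529; mL+mR=-80/193 → advance -1; mR−mL=49520/29529 → turn +1·90°
n=1: pose=(1,-3,N); sL=8/5, sR=40/41; mL=-40/41, mR=36/205; mL+mR=-4/5 → advance -1; mR−mL=236/205 → turn +1·90°
n=2: pose=(1,-4,W); sL=160/29, sR=160/61; mL=-160/61, mR=-240/1769; mL+mR=-80/29 → advance -1; mR−mL=4400/1769 → turn +1·90°
n=3: pose=(2,-4,S); sL=80/61, sR=16/5; mL=-16/5, mR=776/305; mL+mR=-40/61 → advance -1; mR−mL=1752/305 → turn +1·90°
n=4: pose=(2,-3,E); sL=160/193, sR=160/153; mL=-160/153, mR=18640/29529; mL+mR=-80/193 → advance -1; mR−mL=49520/29529 → turn +1·90°
n=5: pose=(1,-3,N); sL=8/5, sR=40/41; mL=-40/41, mR=36/205; mL+mR=-4/5 → advance -1; mR−mL=236/205 → turn +1·90°
n=6: pose=(1,-4,W); sL=160/29, sR=160/61; mL=-160/61, mR=-240/1769; mL+mR=-80/29 → advance -1; mR−mL=4400/1769 → turn +1·90°
n=7: pose=(2,-4,S); sL=80/61, sR=16/5; mL=-16/5, mR=776/305; mL+mR=-40/61 → advance -1; mR−mL=1752/305 → turn +1·90°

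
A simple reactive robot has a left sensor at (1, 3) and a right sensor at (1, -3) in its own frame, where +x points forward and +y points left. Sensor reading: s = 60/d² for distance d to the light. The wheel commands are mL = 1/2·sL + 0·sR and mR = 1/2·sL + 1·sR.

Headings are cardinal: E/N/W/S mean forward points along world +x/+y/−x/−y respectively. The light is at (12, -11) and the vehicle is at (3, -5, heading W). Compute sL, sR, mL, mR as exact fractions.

60/109 60/181 30/109 11970/19729

left sensor world pos  = (2, -8); dL² = 109
right sensor world pos = (2, -2); dR² = 181
sL = 60/109 = 60/109
sR = 60/181 = 60/181
mL = 1/2·sL + 0·sR = 30/109
mR = 1/2·sL + 1·sR = 11970/19729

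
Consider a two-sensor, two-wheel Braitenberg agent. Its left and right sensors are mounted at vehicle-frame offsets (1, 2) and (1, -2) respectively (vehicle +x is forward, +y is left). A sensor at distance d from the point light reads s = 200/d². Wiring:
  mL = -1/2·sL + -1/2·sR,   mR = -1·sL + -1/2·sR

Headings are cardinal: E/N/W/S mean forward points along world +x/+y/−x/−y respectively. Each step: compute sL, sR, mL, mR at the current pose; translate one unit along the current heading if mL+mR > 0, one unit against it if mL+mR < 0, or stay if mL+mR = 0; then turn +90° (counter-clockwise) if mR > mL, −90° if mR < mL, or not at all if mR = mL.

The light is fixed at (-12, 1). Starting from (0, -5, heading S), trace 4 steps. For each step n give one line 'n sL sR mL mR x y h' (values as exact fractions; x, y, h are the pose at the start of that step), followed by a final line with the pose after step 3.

n=0: pose=(0,-5,S); sL=40/49, sR=200/149; mL=-7880/7301, mR=-10860/7301; mL+mR=-18740/7301 → advance -1; mR−mL=-20/49 → turn -1·90°
n=1: pose=(0,-4,W); sL=20/17, sR=20/13; mL=-300/221, mR=-430/221; mL+mR=-730/221 → advance -1; mR−mL=-10/17 → turn -1·90°
n=2: pose=(1,-4,N); sL=200/137, sR=200/241; mL=-37800/33017, mR=-61900/33017; mL+mR=-99700/33017 → advance -1; mR−mL=-100/137 → turn -1·90°
n=3: pose=(1,-5,E); sL=50/53, sR=10/13; mL=-590/689, mR=-915/689; mL+mR=-1505/689 → advance -1; mR−mL=-25/53 → turn -1·90°

0 40/49 200/149 -7880/7301 -10860/7301 0 -5 S
1 20/17 20/13 -300/221 -430/221 0 -4 W
2 200/137 200/241 -37800/33017 -61900/33017 1 -4 N
3 50/53 10/13 -590/689 -915/689 1 -5 E
final 0 -5 S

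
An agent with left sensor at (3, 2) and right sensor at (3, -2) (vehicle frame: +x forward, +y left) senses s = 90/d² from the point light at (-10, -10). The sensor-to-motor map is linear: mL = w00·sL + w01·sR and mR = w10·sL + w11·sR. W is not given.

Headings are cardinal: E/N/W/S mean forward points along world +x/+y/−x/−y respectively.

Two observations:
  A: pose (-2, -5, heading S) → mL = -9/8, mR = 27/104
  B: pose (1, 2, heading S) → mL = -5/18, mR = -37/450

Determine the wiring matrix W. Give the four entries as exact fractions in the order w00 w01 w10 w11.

obs A: pose=(-2,-5,S) → sL=45/52, sR=9/4, mL=-9/8, mR=27/104
obs B: pose=(1,2,S) → sL=9/25, sR=5/9, mL=-5/18, mR=-37/450
sensor matrix S = [[45/52, 9/4], [9/25, 5/9]]; det S = -107/325
solve [mL_A; mL_B] = S·[w00; w01] and [mR_A; mR_B] = S·[w10; w11]:
  w00 = 0, w01 = -1/2, w10 = -1, w11 = 1/2

0 -1/2 -1 1/2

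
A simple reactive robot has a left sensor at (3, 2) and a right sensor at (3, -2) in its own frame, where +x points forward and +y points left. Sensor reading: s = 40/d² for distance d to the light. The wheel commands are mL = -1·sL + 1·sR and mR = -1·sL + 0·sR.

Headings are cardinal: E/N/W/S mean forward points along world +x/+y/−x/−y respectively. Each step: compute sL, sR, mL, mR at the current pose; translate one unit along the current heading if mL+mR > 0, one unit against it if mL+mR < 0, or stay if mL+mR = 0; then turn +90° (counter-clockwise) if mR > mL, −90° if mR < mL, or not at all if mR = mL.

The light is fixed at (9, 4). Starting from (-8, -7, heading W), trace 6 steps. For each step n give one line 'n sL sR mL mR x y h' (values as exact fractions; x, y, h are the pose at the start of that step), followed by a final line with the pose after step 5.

0 40/569 40/481 3520/273689 -40/569 -8 -7 W
1 10/97 2/13 64/1261 -10/97 -7 -7 N
2 40/269 8/73 -768/19637 -40/269 -7 -8 E
3 4/45 20/293 -272/13185 -4/45 -8 -8 S
4 40/569 40/481 3520/273689 -40/569 -8 -7 W
5 10/97 2/13 64/1261 -10/97 -7 -7 N
final -7 -8 E

n=0: pose=(-8,-7,W); sL=40/569, sR=40/481; mL=3520/273689, mR=-40/569; mL+mR=-15720/273689 → advance -1; mR−mL=-40/481 → turn -1·90°
n=1: pose=(-7,-7,N); sL=10/97, sR=2/13; mL=64/1261, mR=-10/97; mL+mR=-66/1261 → advance -1; mR−mL=-2/13 → turn -1·90°
n=2: pose=(-7,-8,E); sL=40/269, sR=8/73; mL=-768/19637, mR=-40/269; mL+mR=-3688/19637 → advance -1; mR−mL=-8/73 → turn -1·90°
n=3: pose=(-8,-8,S); sL=4/45, sR=20/293; mL=-272/13185, mR=-4/45; mL+mR=-1444/13185 → advance -1; mR−mL=-20/293 → turn -1·90°
n=4: pose=(-8,-7,W); sL=40/569, sR=40/481; mL=3520/273689, mR=-40/569; mL+mR=-15720/273689 → advance -1; mR−mL=-40/481 → turn -1·90°
n=5: pose=(-7,-7,N); sL=10/97, sR=2/13; mL=64/1261, mR=-10/97; mL+mR=-66/1261 → advance -1; mR−mL=-2/13 → turn -1·90°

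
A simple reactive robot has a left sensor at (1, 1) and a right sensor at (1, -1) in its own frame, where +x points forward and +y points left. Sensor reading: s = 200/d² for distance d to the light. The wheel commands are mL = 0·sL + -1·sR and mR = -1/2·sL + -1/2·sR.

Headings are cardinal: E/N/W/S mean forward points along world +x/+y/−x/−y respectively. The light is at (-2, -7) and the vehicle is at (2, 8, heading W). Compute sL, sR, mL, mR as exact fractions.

left sensor world pos  = (1, 7); dL² = 205
right sensor world pos = (1, 9); dR² = 265
sL = 200/205 = 40/41
sR = 200/265 = 40/53
mL = 0·sL + -1·sR = -40/53
mR = -1/2·sL + -1/2·sR = -1880/2173

40/41 40/53 -40/53 -1880/2173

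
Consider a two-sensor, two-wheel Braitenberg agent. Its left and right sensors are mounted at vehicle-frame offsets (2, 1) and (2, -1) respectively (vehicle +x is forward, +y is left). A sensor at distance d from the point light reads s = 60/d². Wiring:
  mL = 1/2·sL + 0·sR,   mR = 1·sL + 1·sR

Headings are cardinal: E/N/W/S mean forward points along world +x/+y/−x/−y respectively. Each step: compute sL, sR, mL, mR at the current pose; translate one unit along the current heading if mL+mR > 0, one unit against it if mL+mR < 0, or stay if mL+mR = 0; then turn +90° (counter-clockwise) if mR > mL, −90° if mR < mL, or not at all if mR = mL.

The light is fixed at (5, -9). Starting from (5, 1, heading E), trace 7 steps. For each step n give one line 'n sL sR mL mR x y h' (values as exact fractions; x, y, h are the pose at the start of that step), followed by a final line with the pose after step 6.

n=0: pose=(5,1,E); sL=12/25, sR=12/17; mL=6/25, mR=504/425; mL+mR=606/425 → advance +1; mR−mL=402/425 → turn +1·90°
n=1: pose=(6,1,N); sL=5/12, sR=15/37; mL=5/24, mR=365/444; mL+mR=305/296 → advance +1; mR−mL=545/888 → turn +1·90°
n=2: pose=(6,2,W); sL=60/101, sR=12/29; mL=30/101, mR=2952/2929; mL+mR=3822/2929 → advance +1; mR−mL=2082/2929 → turn +1·90°
n=3: pose=(5,2,S); sL=30/41, sR=30/41; mL=15/41, mR=60/41; mL+mR=75/41 → advance +1; mR−mL=45/41 → turn +1·90°
n=4: pose=(5,1,E); sL=12/25, sR=12/17; mL=6/25, mR=504/425; mL+mR=606/425 → advance +1; mR−mL=402/425 → turn +1·90°
n=5: pose=(6,1,N); sL=5/12, sR=15/37; mL=5/24, mR=365/444; mL+mR=305/296 → advance +1; mR−mL=545/888 → turn +1·90°
n=6: pose=(6,2,W); sL=60/101, sR=12/29; mL=30/101, mR=2952/2929; mL+mR=3822/2929 → advance +1; mR−mL=2082/2929 → turn +1·90°

0 12/25 12/17 6/25 504/425 5 1 E
1 5/12 15/37 5/24 365/444 6 1 N
2 60/101 12/29 30/101 2952/2929 6 2 W
3 30/41 30/41 15/41 60/41 5 2 S
4 12/25 12/17 6/25 504/425 5 1 E
5 5/12 15/37 5/24 365/444 6 1 N
6 60/101 12/29 30/101 2952/2929 6 2 W
final 5 2 S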